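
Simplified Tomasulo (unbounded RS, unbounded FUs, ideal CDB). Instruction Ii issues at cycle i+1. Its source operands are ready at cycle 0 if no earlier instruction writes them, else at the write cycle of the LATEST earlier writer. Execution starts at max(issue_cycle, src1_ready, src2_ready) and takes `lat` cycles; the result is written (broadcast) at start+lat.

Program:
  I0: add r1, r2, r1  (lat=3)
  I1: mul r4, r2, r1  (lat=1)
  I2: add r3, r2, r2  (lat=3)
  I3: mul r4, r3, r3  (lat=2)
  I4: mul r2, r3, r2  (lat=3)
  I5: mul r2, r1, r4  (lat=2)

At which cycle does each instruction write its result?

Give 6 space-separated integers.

Answer: 4 5 6 8 9 10

Derivation:
I0 add r1: issue@1 deps=(None,None) exec_start@1 write@4
I1 mul r4: issue@2 deps=(None,0) exec_start@4 write@5
I2 add r3: issue@3 deps=(None,None) exec_start@3 write@6
I3 mul r4: issue@4 deps=(2,2) exec_start@6 write@8
I4 mul r2: issue@5 deps=(2,None) exec_start@6 write@9
I5 mul r2: issue@6 deps=(0,3) exec_start@8 write@10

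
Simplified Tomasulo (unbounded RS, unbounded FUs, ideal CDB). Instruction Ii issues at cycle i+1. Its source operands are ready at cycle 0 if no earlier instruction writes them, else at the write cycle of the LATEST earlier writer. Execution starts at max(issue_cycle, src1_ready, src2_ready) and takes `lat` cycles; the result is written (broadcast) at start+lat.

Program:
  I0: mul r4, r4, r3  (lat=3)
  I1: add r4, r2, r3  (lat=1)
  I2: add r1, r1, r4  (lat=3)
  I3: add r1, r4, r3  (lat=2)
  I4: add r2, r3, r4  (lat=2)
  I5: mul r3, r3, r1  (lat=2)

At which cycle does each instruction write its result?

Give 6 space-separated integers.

Answer: 4 3 6 6 7 8

Derivation:
I0 mul r4: issue@1 deps=(None,None) exec_start@1 write@4
I1 add r4: issue@2 deps=(None,None) exec_start@2 write@3
I2 add r1: issue@3 deps=(None,1) exec_start@3 write@6
I3 add r1: issue@4 deps=(1,None) exec_start@4 write@6
I4 add r2: issue@5 deps=(None,1) exec_start@5 write@7
I5 mul r3: issue@6 deps=(None,3) exec_start@6 write@8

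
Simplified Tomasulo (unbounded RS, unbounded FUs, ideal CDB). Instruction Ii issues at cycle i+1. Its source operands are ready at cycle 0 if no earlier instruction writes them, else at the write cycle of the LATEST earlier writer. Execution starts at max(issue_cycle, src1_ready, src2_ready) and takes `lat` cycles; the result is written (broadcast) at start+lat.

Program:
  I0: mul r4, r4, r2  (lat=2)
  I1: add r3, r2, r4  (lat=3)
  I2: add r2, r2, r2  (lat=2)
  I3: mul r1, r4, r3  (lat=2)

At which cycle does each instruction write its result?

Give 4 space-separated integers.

Answer: 3 6 5 8

Derivation:
I0 mul r4: issue@1 deps=(None,None) exec_start@1 write@3
I1 add r3: issue@2 deps=(None,0) exec_start@3 write@6
I2 add r2: issue@3 deps=(None,None) exec_start@3 write@5
I3 mul r1: issue@4 deps=(0,1) exec_start@6 write@8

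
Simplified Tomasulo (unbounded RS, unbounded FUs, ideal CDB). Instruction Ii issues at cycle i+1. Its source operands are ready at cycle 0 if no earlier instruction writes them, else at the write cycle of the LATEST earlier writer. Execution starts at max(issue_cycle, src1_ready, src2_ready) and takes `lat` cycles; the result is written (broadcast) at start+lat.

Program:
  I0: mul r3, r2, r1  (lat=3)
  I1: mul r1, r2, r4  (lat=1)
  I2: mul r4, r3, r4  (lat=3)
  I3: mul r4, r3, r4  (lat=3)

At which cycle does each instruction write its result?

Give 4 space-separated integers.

Answer: 4 3 7 10

Derivation:
I0 mul r3: issue@1 deps=(None,None) exec_start@1 write@4
I1 mul r1: issue@2 deps=(None,None) exec_start@2 write@3
I2 mul r4: issue@3 deps=(0,None) exec_start@4 write@7
I3 mul r4: issue@4 deps=(0,2) exec_start@7 write@10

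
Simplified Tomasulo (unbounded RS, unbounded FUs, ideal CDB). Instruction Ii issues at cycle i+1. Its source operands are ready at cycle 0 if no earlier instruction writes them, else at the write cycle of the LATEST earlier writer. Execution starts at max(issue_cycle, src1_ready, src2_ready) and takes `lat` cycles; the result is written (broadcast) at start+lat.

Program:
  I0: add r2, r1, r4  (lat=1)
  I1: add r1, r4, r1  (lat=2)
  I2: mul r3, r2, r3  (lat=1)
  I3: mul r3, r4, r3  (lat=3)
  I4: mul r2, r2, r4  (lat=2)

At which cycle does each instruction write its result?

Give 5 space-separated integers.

Answer: 2 4 4 7 7

Derivation:
I0 add r2: issue@1 deps=(None,None) exec_start@1 write@2
I1 add r1: issue@2 deps=(None,None) exec_start@2 write@4
I2 mul r3: issue@3 deps=(0,None) exec_start@3 write@4
I3 mul r3: issue@4 deps=(None,2) exec_start@4 write@7
I4 mul r2: issue@5 deps=(0,None) exec_start@5 write@7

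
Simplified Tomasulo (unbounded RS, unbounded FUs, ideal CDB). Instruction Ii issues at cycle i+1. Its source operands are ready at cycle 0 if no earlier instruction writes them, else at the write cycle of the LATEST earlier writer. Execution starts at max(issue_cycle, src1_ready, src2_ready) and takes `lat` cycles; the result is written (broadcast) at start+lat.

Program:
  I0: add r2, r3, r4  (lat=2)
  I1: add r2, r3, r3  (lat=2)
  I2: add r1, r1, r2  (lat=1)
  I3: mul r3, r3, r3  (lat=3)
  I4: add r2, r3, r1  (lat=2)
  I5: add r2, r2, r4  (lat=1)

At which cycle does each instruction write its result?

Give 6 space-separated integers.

Answer: 3 4 5 7 9 10

Derivation:
I0 add r2: issue@1 deps=(None,None) exec_start@1 write@3
I1 add r2: issue@2 deps=(None,None) exec_start@2 write@4
I2 add r1: issue@3 deps=(None,1) exec_start@4 write@5
I3 mul r3: issue@4 deps=(None,None) exec_start@4 write@7
I4 add r2: issue@5 deps=(3,2) exec_start@7 write@9
I5 add r2: issue@6 deps=(4,None) exec_start@9 write@10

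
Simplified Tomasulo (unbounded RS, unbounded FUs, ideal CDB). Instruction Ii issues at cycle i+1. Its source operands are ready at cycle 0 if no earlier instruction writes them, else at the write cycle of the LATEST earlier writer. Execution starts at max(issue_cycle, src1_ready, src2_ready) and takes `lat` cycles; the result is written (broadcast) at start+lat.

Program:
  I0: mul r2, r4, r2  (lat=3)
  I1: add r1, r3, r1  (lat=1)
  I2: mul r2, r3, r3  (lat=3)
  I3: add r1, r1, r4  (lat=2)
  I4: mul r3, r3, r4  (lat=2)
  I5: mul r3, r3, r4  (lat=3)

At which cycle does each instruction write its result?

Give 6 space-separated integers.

I0 mul r2: issue@1 deps=(None,None) exec_start@1 write@4
I1 add r1: issue@2 deps=(None,None) exec_start@2 write@3
I2 mul r2: issue@3 deps=(None,None) exec_start@3 write@6
I3 add r1: issue@4 deps=(1,None) exec_start@4 write@6
I4 mul r3: issue@5 deps=(None,None) exec_start@5 write@7
I5 mul r3: issue@6 deps=(4,None) exec_start@7 write@10

Answer: 4 3 6 6 7 10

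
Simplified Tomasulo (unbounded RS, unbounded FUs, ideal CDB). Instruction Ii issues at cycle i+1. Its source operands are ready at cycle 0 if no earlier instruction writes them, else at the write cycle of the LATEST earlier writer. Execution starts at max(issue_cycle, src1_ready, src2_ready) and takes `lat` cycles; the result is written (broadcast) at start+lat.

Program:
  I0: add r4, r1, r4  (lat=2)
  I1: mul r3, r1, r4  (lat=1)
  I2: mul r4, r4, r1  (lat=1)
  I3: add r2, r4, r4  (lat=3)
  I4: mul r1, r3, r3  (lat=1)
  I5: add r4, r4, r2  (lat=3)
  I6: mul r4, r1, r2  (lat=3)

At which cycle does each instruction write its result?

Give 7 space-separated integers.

Answer: 3 4 4 7 6 10 10

Derivation:
I0 add r4: issue@1 deps=(None,None) exec_start@1 write@3
I1 mul r3: issue@2 deps=(None,0) exec_start@3 write@4
I2 mul r4: issue@3 deps=(0,None) exec_start@3 write@4
I3 add r2: issue@4 deps=(2,2) exec_start@4 write@7
I4 mul r1: issue@5 deps=(1,1) exec_start@5 write@6
I5 add r4: issue@6 deps=(2,3) exec_start@7 write@10
I6 mul r4: issue@7 deps=(4,3) exec_start@7 write@10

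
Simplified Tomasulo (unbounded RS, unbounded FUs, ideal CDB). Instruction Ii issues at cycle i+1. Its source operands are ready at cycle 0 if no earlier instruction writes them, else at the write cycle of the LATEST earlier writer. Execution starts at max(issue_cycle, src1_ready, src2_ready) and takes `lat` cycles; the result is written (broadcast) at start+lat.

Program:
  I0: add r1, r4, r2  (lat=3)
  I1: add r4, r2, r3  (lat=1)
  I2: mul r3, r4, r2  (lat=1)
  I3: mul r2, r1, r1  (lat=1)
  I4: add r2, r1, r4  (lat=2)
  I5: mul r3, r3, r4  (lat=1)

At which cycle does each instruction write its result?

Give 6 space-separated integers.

I0 add r1: issue@1 deps=(None,None) exec_start@1 write@4
I1 add r4: issue@2 deps=(None,None) exec_start@2 write@3
I2 mul r3: issue@3 deps=(1,None) exec_start@3 write@4
I3 mul r2: issue@4 deps=(0,0) exec_start@4 write@5
I4 add r2: issue@5 deps=(0,1) exec_start@5 write@7
I5 mul r3: issue@6 deps=(2,1) exec_start@6 write@7

Answer: 4 3 4 5 7 7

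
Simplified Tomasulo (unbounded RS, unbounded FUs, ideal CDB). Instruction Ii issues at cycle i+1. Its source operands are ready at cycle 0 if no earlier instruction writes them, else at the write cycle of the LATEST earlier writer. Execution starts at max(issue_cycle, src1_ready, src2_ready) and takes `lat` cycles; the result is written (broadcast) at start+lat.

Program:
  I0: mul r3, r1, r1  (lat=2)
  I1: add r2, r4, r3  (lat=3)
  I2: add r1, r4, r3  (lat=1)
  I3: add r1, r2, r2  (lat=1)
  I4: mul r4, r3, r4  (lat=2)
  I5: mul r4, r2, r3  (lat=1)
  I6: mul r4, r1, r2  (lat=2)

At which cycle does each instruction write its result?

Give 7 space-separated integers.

I0 mul r3: issue@1 deps=(None,None) exec_start@1 write@3
I1 add r2: issue@2 deps=(None,0) exec_start@3 write@6
I2 add r1: issue@3 deps=(None,0) exec_start@3 write@4
I3 add r1: issue@4 deps=(1,1) exec_start@6 write@7
I4 mul r4: issue@5 deps=(0,None) exec_start@5 write@7
I5 mul r4: issue@6 deps=(1,0) exec_start@6 write@7
I6 mul r4: issue@7 deps=(3,1) exec_start@7 write@9

Answer: 3 6 4 7 7 7 9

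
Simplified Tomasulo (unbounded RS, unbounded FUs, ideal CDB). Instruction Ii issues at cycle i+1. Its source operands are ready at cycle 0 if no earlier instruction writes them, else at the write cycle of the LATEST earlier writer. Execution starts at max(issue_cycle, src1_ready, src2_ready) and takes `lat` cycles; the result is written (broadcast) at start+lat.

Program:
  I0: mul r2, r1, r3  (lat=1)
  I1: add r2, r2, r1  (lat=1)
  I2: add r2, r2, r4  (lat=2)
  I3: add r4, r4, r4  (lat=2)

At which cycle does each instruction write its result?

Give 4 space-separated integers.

I0 mul r2: issue@1 deps=(None,None) exec_start@1 write@2
I1 add r2: issue@2 deps=(0,None) exec_start@2 write@3
I2 add r2: issue@3 deps=(1,None) exec_start@3 write@5
I3 add r4: issue@4 deps=(None,None) exec_start@4 write@6

Answer: 2 3 5 6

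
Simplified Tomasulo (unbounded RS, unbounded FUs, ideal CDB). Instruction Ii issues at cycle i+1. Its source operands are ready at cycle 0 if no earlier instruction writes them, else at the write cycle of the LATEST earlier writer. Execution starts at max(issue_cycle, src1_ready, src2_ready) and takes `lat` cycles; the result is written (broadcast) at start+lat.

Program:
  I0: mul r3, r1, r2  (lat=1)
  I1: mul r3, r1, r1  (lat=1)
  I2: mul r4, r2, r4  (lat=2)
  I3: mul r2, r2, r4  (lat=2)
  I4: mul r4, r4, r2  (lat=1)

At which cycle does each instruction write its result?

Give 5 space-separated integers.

Answer: 2 3 5 7 8

Derivation:
I0 mul r3: issue@1 deps=(None,None) exec_start@1 write@2
I1 mul r3: issue@2 deps=(None,None) exec_start@2 write@3
I2 mul r4: issue@3 deps=(None,None) exec_start@3 write@5
I3 mul r2: issue@4 deps=(None,2) exec_start@5 write@7
I4 mul r4: issue@5 deps=(2,3) exec_start@7 write@8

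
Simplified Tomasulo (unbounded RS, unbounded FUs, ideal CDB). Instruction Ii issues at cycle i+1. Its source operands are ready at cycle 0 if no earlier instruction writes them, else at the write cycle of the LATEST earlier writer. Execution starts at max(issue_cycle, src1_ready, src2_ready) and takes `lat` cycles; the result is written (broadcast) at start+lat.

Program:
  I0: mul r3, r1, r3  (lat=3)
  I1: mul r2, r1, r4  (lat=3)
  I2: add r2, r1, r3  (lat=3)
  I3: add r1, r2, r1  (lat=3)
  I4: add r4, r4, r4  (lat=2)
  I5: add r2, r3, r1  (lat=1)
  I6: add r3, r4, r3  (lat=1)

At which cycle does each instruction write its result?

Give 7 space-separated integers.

I0 mul r3: issue@1 deps=(None,None) exec_start@1 write@4
I1 mul r2: issue@2 deps=(None,None) exec_start@2 write@5
I2 add r2: issue@3 deps=(None,0) exec_start@4 write@7
I3 add r1: issue@4 deps=(2,None) exec_start@7 write@10
I4 add r4: issue@5 deps=(None,None) exec_start@5 write@7
I5 add r2: issue@6 deps=(0,3) exec_start@10 write@11
I6 add r3: issue@7 deps=(4,0) exec_start@7 write@8

Answer: 4 5 7 10 7 11 8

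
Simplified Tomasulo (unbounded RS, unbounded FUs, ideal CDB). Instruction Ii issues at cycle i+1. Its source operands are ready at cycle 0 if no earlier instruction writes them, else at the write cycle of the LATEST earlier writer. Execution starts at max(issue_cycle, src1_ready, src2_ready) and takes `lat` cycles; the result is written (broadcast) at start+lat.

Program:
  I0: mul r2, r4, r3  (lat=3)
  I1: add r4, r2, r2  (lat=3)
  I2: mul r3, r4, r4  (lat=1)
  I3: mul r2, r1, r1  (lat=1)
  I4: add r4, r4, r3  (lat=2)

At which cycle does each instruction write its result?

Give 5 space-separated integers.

I0 mul r2: issue@1 deps=(None,None) exec_start@1 write@4
I1 add r4: issue@2 deps=(0,0) exec_start@4 write@7
I2 mul r3: issue@3 deps=(1,1) exec_start@7 write@8
I3 mul r2: issue@4 deps=(None,None) exec_start@4 write@5
I4 add r4: issue@5 deps=(1,2) exec_start@8 write@10

Answer: 4 7 8 5 10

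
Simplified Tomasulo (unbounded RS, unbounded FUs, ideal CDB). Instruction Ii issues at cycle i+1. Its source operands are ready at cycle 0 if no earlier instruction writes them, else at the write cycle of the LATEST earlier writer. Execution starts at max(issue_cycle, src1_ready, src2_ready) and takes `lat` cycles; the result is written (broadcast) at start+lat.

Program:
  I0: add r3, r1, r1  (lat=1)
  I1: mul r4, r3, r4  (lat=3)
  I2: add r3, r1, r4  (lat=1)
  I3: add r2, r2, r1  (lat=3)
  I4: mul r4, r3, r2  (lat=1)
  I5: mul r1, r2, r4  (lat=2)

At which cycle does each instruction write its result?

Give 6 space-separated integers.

I0 add r3: issue@1 deps=(None,None) exec_start@1 write@2
I1 mul r4: issue@2 deps=(0,None) exec_start@2 write@5
I2 add r3: issue@3 deps=(None,1) exec_start@5 write@6
I3 add r2: issue@4 deps=(None,None) exec_start@4 write@7
I4 mul r4: issue@5 deps=(2,3) exec_start@7 write@8
I5 mul r1: issue@6 deps=(3,4) exec_start@8 write@10

Answer: 2 5 6 7 8 10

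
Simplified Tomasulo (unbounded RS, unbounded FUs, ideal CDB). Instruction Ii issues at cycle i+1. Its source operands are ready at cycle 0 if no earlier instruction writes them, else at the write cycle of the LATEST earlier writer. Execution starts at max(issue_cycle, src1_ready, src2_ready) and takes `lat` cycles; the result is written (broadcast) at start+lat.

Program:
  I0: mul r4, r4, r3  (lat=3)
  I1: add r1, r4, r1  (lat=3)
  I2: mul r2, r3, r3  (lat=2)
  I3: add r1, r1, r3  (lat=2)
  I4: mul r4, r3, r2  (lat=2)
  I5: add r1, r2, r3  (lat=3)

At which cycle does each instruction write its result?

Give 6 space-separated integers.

Answer: 4 7 5 9 7 9

Derivation:
I0 mul r4: issue@1 deps=(None,None) exec_start@1 write@4
I1 add r1: issue@2 deps=(0,None) exec_start@4 write@7
I2 mul r2: issue@3 deps=(None,None) exec_start@3 write@5
I3 add r1: issue@4 deps=(1,None) exec_start@7 write@9
I4 mul r4: issue@5 deps=(None,2) exec_start@5 write@7
I5 add r1: issue@6 deps=(2,None) exec_start@6 write@9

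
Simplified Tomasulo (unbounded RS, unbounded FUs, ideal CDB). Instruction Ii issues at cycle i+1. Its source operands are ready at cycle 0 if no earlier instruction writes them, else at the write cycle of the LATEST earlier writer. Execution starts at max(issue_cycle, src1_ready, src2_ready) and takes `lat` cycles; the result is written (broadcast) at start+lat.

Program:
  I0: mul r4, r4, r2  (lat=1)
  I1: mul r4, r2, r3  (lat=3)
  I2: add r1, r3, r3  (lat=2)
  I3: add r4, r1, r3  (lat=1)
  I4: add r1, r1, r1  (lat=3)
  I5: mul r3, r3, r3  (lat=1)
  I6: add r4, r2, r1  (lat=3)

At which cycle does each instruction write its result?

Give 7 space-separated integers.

I0 mul r4: issue@1 deps=(None,None) exec_start@1 write@2
I1 mul r4: issue@2 deps=(None,None) exec_start@2 write@5
I2 add r1: issue@3 deps=(None,None) exec_start@3 write@5
I3 add r4: issue@4 deps=(2,None) exec_start@5 write@6
I4 add r1: issue@5 deps=(2,2) exec_start@5 write@8
I5 mul r3: issue@6 deps=(None,None) exec_start@6 write@7
I6 add r4: issue@7 deps=(None,4) exec_start@8 write@11

Answer: 2 5 5 6 8 7 11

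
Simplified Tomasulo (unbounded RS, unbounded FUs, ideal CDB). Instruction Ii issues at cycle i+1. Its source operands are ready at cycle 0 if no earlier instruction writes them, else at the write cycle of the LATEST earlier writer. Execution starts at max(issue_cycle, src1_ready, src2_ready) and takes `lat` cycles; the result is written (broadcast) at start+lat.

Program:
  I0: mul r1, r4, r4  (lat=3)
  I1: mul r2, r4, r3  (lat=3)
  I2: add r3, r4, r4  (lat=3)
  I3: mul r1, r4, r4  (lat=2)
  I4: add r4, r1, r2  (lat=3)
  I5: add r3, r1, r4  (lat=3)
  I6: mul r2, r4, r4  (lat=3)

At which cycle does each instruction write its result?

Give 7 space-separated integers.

Answer: 4 5 6 6 9 12 12

Derivation:
I0 mul r1: issue@1 deps=(None,None) exec_start@1 write@4
I1 mul r2: issue@2 deps=(None,None) exec_start@2 write@5
I2 add r3: issue@3 deps=(None,None) exec_start@3 write@6
I3 mul r1: issue@4 deps=(None,None) exec_start@4 write@6
I4 add r4: issue@5 deps=(3,1) exec_start@6 write@9
I5 add r3: issue@6 deps=(3,4) exec_start@9 write@12
I6 mul r2: issue@7 deps=(4,4) exec_start@9 write@12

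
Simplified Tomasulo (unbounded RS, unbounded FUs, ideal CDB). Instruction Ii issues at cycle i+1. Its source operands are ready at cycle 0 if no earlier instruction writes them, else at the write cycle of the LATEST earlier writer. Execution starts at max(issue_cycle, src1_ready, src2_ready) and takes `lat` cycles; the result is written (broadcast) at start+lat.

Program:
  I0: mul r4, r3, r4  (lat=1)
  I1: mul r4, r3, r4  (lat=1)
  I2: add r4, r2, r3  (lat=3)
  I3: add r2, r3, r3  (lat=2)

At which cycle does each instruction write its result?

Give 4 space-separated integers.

Answer: 2 3 6 6

Derivation:
I0 mul r4: issue@1 deps=(None,None) exec_start@1 write@2
I1 mul r4: issue@2 deps=(None,0) exec_start@2 write@3
I2 add r4: issue@3 deps=(None,None) exec_start@3 write@6
I3 add r2: issue@4 deps=(None,None) exec_start@4 write@6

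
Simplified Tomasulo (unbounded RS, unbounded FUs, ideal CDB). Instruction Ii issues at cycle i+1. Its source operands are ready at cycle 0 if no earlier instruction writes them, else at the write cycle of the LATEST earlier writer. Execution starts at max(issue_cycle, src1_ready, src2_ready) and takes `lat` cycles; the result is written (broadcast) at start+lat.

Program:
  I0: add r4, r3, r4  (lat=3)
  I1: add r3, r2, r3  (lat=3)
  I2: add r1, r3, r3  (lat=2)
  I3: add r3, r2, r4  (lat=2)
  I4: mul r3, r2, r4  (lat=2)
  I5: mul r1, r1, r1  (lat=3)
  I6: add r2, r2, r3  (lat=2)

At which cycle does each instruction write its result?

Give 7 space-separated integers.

I0 add r4: issue@1 deps=(None,None) exec_start@1 write@4
I1 add r3: issue@2 deps=(None,None) exec_start@2 write@5
I2 add r1: issue@3 deps=(1,1) exec_start@5 write@7
I3 add r3: issue@4 deps=(None,0) exec_start@4 write@6
I4 mul r3: issue@5 deps=(None,0) exec_start@5 write@7
I5 mul r1: issue@6 deps=(2,2) exec_start@7 write@10
I6 add r2: issue@7 deps=(None,4) exec_start@7 write@9

Answer: 4 5 7 6 7 10 9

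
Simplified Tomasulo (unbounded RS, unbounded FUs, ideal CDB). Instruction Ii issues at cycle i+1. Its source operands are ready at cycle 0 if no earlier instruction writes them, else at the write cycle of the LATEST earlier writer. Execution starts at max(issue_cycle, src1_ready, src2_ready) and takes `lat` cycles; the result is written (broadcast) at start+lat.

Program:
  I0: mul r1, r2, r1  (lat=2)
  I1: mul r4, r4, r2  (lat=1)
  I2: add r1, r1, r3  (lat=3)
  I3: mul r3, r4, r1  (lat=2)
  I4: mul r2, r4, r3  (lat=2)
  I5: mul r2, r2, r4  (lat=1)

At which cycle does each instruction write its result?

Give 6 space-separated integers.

I0 mul r1: issue@1 deps=(None,None) exec_start@1 write@3
I1 mul r4: issue@2 deps=(None,None) exec_start@2 write@3
I2 add r1: issue@3 deps=(0,None) exec_start@3 write@6
I3 mul r3: issue@4 deps=(1,2) exec_start@6 write@8
I4 mul r2: issue@5 deps=(1,3) exec_start@8 write@10
I5 mul r2: issue@6 deps=(4,1) exec_start@10 write@11

Answer: 3 3 6 8 10 11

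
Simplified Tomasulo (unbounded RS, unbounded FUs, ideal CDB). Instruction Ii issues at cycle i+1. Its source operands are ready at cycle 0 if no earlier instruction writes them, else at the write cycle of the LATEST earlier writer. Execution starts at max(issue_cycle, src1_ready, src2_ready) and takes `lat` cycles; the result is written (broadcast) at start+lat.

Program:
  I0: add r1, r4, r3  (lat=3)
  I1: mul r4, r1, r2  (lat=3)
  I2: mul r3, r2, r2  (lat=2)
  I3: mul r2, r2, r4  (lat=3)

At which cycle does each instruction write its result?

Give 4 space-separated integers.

Answer: 4 7 5 10

Derivation:
I0 add r1: issue@1 deps=(None,None) exec_start@1 write@4
I1 mul r4: issue@2 deps=(0,None) exec_start@4 write@7
I2 mul r3: issue@3 deps=(None,None) exec_start@3 write@5
I3 mul r2: issue@4 deps=(None,1) exec_start@7 write@10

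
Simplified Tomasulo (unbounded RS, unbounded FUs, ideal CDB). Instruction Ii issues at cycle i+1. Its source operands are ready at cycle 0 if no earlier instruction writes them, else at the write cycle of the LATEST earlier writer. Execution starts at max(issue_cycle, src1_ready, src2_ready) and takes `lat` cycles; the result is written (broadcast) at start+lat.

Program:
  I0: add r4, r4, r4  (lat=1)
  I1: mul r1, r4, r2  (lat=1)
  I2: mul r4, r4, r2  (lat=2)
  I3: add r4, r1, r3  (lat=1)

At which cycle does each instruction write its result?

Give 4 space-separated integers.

Answer: 2 3 5 5

Derivation:
I0 add r4: issue@1 deps=(None,None) exec_start@1 write@2
I1 mul r1: issue@2 deps=(0,None) exec_start@2 write@3
I2 mul r4: issue@3 deps=(0,None) exec_start@3 write@5
I3 add r4: issue@4 deps=(1,None) exec_start@4 write@5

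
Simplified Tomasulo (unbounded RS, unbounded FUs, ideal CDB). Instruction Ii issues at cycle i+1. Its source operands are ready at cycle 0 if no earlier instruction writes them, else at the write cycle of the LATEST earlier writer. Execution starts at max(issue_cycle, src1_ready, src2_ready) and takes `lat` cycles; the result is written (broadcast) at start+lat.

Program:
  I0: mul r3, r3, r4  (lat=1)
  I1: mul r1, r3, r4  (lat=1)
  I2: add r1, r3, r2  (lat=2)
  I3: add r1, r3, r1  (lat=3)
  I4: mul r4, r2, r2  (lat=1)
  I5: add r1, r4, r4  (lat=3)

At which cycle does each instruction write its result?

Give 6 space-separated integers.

I0 mul r3: issue@1 deps=(None,None) exec_start@1 write@2
I1 mul r1: issue@2 deps=(0,None) exec_start@2 write@3
I2 add r1: issue@3 deps=(0,None) exec_start@3 write@5
I3 add r1: issue@4 deps=(0,2) exec_start@5 write@8
I4 mul r4: issue@5 deps=(None,None) exec_start@5 write@6
I5 add r1: issue@6 deps=(4,4) exec_start@6 write@9

Answer: 2 3 5 8 6 9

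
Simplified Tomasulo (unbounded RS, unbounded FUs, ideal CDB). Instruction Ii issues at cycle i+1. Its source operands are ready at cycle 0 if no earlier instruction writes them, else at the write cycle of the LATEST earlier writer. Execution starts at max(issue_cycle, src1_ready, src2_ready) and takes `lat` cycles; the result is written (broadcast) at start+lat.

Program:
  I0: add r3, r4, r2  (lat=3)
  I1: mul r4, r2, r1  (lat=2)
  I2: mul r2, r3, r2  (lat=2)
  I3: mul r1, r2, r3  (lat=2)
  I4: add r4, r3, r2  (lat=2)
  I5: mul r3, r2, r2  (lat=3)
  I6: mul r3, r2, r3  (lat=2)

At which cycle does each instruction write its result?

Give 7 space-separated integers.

Answer: 4 4 6 8 8 9 11

Derivation:
I0 add r3: issue@1 deps=(None,None) exec_start@1 write@4
I1 mul r4: issue@2 deps=(None,None) exec_start@2 write@4
I2 mul r2: issue@3 deps=(0,None) exec_start@4 write@6
I3 mul r1: issue@4 deps=(2,0) exec_start@6 write@8
I4 add r4: issue@5 deps=(0,2) exec_start@6 write@8
I5 mul r3: issue@6 deps=(2,2) exec_start@6 write@9
I6 mul r3: issue@7 deps=(2,5) exec_start@9 write@11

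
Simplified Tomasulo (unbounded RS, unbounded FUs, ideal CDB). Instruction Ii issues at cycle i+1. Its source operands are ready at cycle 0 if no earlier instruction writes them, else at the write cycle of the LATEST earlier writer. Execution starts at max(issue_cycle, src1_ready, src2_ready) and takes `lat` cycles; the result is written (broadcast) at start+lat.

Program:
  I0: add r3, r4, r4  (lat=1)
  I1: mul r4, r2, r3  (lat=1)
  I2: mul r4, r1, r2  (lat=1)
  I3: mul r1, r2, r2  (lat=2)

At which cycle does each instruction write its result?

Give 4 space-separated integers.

I0 add r3: issue@1 deps=(None,None) exec_start@1 write@2
I1 mul r4: issue@2 deps=(None,0) exec_start@2 write@3
I2 mul r4: issue@3 deps=(None,None) exec_start@3 write@4
I3 mul r1: issue@4 deps=(None,None) exec_start@4 write@6

Answer: 2 3 4 6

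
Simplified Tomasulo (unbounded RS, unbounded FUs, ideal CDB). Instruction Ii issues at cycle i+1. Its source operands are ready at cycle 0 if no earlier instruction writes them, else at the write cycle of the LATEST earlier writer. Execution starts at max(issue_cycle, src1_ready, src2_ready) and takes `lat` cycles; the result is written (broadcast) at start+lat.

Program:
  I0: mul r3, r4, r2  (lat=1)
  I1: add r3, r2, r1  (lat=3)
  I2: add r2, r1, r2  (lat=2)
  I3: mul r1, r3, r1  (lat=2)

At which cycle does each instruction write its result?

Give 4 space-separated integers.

Answer: 2 5 5 7

Derivation:
I0 mul r3: issue@1 deps=(None,None) exec_start@1 write@2
I1 add r3: issue@2 deps=(None,None) exec_start@2 write@5
I2 add r2: issue@3 deps=(None,None) exec_start@3 write@5
I3 mul r1: issue@4 deps=(1,None) exec_start@5 write@7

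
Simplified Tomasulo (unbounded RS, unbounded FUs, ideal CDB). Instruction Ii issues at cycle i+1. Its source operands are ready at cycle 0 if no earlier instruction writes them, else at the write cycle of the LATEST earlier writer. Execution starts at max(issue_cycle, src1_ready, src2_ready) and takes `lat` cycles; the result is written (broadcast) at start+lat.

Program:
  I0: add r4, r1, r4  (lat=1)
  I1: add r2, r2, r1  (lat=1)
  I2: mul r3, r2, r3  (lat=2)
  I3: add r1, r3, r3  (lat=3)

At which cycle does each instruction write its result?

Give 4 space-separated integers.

I0 add r4: issue@1 deps=(None,None) exec_start@1 write@2
I1 add r2: issue@2 deps=(None,None) exec_start@2 write@3
I2 mul r3: issue@3 deps=(1,None) exec_start@3 write@5
I3 add r1: issue@4 deps=(2,2) exec_start@5 write@8

Answer: 2 3 5 8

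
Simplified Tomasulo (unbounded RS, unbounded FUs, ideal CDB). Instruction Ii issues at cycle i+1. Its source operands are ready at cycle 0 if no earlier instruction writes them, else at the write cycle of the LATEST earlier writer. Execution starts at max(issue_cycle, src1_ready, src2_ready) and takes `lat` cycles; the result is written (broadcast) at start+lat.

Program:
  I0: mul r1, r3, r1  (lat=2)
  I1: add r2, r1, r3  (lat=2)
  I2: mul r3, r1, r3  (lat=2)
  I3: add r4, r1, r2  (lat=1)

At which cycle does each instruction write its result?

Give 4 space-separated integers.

I0 mul r1: issue@1 deps=(None,None) exec_start@1 write@3
I1 add r2: issue@2 deps=(0,None) exec_start@3 write@5
I2 mul r3: issue@3 deps=(0,None) exec_start@3 write@5
I3 add r4: issue@4 deps=(0,1) exec_start@5 write@6

Answer: 3 5 5 6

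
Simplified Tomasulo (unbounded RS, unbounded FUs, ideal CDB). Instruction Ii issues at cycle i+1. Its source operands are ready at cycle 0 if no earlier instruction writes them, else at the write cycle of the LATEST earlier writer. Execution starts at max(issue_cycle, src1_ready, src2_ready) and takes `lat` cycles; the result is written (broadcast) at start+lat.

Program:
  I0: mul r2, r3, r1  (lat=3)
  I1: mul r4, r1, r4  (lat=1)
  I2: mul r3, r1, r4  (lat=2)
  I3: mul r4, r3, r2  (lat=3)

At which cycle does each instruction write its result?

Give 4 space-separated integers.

I0 mul r2: issue@1 deps=(None,None) exec_start@1 write@4
I1 mul r4: issue@2 deps=(None,None) exec_start@2 write@3
I2 mul r3: issue@3 deps=(None,1) exec_start@3 write@5
I3 mul r4: issue@4 deps=(2,0) exec_start@5 write@8

Answer: 4 3 5 8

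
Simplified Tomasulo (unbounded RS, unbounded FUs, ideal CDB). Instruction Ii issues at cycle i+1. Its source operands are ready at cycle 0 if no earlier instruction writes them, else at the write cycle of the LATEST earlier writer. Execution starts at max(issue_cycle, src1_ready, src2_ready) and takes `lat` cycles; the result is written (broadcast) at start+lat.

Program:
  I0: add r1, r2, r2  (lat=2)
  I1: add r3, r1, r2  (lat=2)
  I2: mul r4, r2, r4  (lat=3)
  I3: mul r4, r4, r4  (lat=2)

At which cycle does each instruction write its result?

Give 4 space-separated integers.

Answer: 3 5 6 8

Derivation:
I0 add r1: issue@1 deps=(None,None) exec_start@1 write@3
I1 add r3: issue@2 deps=(0,None) exec_start@3 write@5
I2 mul r4: issue@3 deps=(None,None) exec_start@3 write@6
I3 mul r4: issue@4 deps=(2,2) exec_start@6 write@8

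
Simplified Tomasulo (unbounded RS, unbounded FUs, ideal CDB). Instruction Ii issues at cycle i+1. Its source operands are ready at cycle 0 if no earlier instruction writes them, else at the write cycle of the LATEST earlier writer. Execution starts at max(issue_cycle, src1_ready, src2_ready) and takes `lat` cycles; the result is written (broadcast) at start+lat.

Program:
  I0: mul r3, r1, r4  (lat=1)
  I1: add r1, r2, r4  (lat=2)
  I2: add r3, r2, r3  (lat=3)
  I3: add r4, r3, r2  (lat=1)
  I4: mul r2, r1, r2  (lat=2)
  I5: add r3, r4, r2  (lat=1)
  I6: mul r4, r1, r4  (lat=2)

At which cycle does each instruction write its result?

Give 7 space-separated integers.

I0 mul r3: issue@1 deps=(None,None) exec_start@1 write@2
I1 add r1: issue@2 deps=(None,None) exec_start@2 write@4
I2 add r3: issue@3 deps=(None,0) exec_start@3 write@6
I3 add r4: issue@4 deps=(2,None) exec_start@6 write@7
I4 mul r2: issue@5 deps=(1,None) exec_start@5 write@7
I5 add r3: issue@6 deps=(3,4) exec_start@7 write@8
I6 mul r4: issue@7 deps=(1,3) exec_start@7 write@9

Answer: 2 4 6 7 7 8 9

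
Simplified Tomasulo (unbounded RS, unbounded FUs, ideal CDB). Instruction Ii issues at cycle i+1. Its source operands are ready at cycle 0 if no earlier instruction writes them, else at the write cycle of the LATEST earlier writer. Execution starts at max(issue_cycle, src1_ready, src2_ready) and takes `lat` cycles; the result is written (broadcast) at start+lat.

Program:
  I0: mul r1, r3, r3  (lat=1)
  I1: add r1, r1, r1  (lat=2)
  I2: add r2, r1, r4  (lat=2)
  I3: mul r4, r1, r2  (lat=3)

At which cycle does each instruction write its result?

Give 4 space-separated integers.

Answer: 2 4 6 9

Derivation:
I0 mul r1: issue@1 deps=(None,None) exec_start@1 write@2
I1 add r1: issue@2 deps=(0,0) exec_start@2 write@4
I2 add r2: issue@3 deps=(1,None) exec_start@4 write@6
I3 mul r4: issue@4 deps=(1,2) exec_start@6 write@9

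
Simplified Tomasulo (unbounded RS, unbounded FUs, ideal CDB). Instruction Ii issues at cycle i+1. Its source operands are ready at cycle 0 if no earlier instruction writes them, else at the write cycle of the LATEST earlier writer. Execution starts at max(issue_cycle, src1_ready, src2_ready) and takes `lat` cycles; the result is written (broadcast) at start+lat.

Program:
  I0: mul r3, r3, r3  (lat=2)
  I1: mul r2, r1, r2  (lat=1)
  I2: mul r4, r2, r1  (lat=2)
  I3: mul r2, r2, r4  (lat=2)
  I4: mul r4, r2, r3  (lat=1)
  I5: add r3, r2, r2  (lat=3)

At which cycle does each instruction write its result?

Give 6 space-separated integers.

Answer: 3 3 5 7 8 10

Derivation:
I0 mul r3: issue@1 deps=(None,None) exec_start@1 write@3
I1 mul r2: issue@2 deps=(None,None) exec_start@2 write@3
I2 mul r4: issue@3 deps=(1,None) exec_start@3 write@5
I3 mul r2: issue@4 deps=(1,2) exec_start@5 write@7
I4 mul r4: issue@5 deps=(3,0) exec_start@7 write@8
I5 add r3: issue@6 deps=(3,3) exec_start@7 write@10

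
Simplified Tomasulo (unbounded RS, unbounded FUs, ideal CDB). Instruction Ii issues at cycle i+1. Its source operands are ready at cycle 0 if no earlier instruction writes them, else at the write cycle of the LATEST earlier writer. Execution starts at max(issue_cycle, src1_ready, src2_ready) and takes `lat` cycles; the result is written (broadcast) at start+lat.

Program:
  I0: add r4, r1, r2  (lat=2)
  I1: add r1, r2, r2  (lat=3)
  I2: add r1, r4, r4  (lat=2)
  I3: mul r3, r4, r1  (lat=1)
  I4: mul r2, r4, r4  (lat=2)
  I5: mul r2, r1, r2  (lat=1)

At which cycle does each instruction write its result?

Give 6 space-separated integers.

Answer: 3 5 5 6 7 8

Derivation:
I0 add r4: issue@1 deps=(None,None) exec_start@1 write@3
I1 add r1: issue@2 deps=(None,None) exec_start@2 write@5
I2 add r1: issue@3 deps=(0,0) exec_start@3 write@5
I3 mul r3: issue@4 deps=(0,2) exec_start@5 write@6
I4 mul r2: issue@5 deps=(0,0) exec_start@5 write@7
I5 mul r2: issue@6 deps=(2,4) exec_start@7 write@8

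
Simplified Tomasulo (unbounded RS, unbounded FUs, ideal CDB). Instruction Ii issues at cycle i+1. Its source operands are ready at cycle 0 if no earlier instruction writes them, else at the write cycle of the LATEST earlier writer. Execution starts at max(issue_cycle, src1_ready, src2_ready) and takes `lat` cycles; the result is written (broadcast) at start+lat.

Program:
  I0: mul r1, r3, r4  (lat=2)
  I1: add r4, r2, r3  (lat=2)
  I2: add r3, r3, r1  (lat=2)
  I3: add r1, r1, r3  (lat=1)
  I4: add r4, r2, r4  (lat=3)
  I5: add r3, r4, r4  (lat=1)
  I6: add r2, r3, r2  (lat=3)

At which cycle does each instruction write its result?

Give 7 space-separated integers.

I0 mul r1: issue@1 deps=(None,None) exec_start@1 write@3
I1 add r4: issue@2 deps=(None,None) exec_start@2 write@4
I2 add r3: issue@3 deps=(None,0) exec_start@3 write@5
I3 add r1: issue@4 deps=(0,2) exec_start@5 write@6
I4 add r4: issue@5 deps=(None,1) exec_start@5 write@8
I5 add r3: issue@6 deps=(4,4) exec_start@8 write@9
I6 add r2: issue@7 deps=(5,None) exec_start@9 write@12

Answer: 3 4 5 6 8 9 12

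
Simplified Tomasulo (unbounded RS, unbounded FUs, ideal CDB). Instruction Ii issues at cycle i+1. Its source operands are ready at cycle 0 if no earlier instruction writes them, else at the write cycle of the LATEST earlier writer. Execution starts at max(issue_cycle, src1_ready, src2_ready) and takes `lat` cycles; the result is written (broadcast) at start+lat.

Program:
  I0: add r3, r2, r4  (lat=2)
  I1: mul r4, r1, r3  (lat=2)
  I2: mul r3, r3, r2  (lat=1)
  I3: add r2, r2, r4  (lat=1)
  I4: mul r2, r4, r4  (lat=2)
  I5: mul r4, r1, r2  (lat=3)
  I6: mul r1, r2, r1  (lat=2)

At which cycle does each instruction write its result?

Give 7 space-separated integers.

I0 add r3: issue@1 deps=(None,None) exec_start@1 write@3
I1 mul r4: issue@2 deps=(None,0) exec_start@3 write@5
I2 mul r3: issue@3 deps=(0,None) exec_start@3 write@4
I3 add r2: issue@4 deps=(None,1) exec_start@5 write@6
I4 mul r2: issue@5 deps=(1,1) exec_start@5 write@7
I5 mul r4: issue@6 deps=(None,4) exec_start@7 write@10
I6 mul r1: issue@7 deps=(4,None) exec_start@7 write@9

Answer: 3 5 4 6 7 10 9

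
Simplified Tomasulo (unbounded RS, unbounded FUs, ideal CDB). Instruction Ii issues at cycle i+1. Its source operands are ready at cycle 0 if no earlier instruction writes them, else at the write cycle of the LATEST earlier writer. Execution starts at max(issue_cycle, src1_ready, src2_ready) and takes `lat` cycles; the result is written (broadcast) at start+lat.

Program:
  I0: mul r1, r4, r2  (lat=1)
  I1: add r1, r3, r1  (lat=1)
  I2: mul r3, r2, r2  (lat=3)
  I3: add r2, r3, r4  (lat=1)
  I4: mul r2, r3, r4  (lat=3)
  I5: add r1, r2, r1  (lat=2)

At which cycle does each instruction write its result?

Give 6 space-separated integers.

I0 mul r1: issue@1 deps=(None,None) exec_start@1 write@2
I1 add r1: issue@2 deps=(None,0) exec_start@2 write@3
I2 mul r3: issue@3 deps=(None,None) exec_start@3 write@6
I3 add r2: issue@4 deps=(2,None) exec_start@6 write@7
I4 mul r2: issue@5 deps=(2,None) exec_start@6 write@9
I5 add r1: issue@6 deps=(4,1) exec_start@9 write@11

Answer: 2 3 6 7 9 11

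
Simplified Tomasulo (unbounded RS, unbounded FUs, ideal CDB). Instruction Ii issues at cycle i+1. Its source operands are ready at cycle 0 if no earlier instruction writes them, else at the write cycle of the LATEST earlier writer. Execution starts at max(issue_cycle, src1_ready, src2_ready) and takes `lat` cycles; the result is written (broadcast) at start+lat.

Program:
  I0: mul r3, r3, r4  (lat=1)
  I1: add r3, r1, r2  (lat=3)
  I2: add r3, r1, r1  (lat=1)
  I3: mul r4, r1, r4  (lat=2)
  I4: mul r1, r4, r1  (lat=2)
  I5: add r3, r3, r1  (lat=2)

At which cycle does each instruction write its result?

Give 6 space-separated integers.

I0 mul r3: issue@1 deps=(None,None) exec_start@1 write@2
I1 add r3: issue@2 deps=(None,None) exec_start@2 write@5
I2 add r3: issue@3 deps=(None,None) exec_start@3 write@4
I3 mul r4: issue@4 deps=(None,None) exec_start@4 write@6
I4 mul r1: issue@5 deps=(3,None) exec_start@6 write@8
I5 add r3: issue@6 deps=(2,4) exec_start@8 write@10

Answer: 2 5 4 6 8 10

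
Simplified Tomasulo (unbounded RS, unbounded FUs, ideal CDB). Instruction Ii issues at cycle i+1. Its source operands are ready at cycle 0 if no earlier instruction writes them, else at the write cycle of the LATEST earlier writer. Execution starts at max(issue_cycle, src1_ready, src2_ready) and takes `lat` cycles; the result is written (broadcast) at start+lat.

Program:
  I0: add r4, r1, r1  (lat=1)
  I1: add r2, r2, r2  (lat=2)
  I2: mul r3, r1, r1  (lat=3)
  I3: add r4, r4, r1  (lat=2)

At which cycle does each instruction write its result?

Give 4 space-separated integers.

I0 add r4: issue@1 deps=(None,None) exec_start@1 write@2
I1 add r2: issue@2 deps=(None,None) exec_start@2 write@4
I2 mul r3: issue@3 deps=(None,None) exec_start@3 write@6
I3 add r4: issue@4 deps=(0,None) exec_start@4 write@6

Answer: 2 4 6 6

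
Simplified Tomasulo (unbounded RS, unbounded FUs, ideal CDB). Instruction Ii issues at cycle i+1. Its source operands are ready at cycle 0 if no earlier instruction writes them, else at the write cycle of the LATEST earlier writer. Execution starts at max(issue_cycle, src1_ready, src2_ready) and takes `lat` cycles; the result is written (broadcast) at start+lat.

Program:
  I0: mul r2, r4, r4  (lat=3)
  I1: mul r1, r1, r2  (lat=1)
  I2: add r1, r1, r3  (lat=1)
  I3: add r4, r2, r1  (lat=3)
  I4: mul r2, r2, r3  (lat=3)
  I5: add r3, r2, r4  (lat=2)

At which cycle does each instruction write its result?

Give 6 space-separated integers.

I0 mul r2: issue@1 deps=(None,None) exec_start@1 write@4
I1 mul r1: issue@2 deps=(None,0) exec_start@4 write@5
I2 add r1: issue@3 deps=(1,None) exec_start@5 write@6
I3 add r4: issue@4 deps=(0,2) exec_start@6 write@9
I4 mul r2: issue@5 deps=(0,None) exec_start@5 write@8
I5 add r3: issue@6 deps=(4,3) exec_start@9 write@11

Answer: 4 5 6 9 8 11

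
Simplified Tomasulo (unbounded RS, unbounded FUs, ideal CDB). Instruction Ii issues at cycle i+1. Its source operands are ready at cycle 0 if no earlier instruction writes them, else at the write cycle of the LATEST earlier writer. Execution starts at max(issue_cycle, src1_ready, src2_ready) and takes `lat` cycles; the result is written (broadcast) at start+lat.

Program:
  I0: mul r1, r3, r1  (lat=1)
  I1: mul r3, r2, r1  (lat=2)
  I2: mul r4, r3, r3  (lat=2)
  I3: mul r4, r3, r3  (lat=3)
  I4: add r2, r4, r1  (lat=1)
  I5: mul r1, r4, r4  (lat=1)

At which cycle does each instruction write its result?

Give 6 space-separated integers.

I0 mul r1: issue@1 deps=(None,None) exec_start@1 write@2
I1 mul r3: issue@2 deps=(None,0) exec_start@2 write@4
I2 mul r4: issue@3 deps=(1,1) exec_start@4 write@6
I3 mul r4: issue@4 deps=(1,1) exec_start@4 write@7
I4 add r2: issue@5 deps=(3,0) exec_start@7 write@8
I5 mul r1: issue@6 deps=(3,3) exec_start@7 write@8

Answer: 2 4 6 7 8 8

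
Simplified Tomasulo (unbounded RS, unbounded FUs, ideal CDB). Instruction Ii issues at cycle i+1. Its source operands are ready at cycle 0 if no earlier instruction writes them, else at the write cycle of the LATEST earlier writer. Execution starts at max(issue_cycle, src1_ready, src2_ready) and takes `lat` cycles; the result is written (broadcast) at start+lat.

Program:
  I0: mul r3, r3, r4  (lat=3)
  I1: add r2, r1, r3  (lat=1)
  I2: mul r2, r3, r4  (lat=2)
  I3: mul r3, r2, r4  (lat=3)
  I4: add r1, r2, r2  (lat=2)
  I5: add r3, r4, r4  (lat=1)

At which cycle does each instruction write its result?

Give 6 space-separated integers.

I0 mul r3: issue@1 deps=(None,None) exec_start@1 write@4
I1 add r2: issue@2 deps=(None,0) exec_start@4 write@5
I2 mul r2: issue@3 deps=(0,None) exec_start@4 write@6
I3 mul r3: issue@4 deps=(2,None) exec_start@6 write@9
I4 add r1: issue@5 deps=(2,2) exec_start@6 write@8
I5 add r3: issue@6 deps=(None,None) exec_start@6 write@7

Answer: 4 5 6 9 8 7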